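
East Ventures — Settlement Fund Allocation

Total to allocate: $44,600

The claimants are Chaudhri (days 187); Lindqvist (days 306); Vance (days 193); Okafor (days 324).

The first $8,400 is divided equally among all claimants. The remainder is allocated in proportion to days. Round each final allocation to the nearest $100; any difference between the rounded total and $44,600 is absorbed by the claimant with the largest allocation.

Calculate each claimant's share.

Chaudhri: $8,800 · Lindqvist: $13,100 · Vance: $9,000 · Okafor: $13,700

First tranche $8,400 split equally: $2,100 each.
Remainder $36,200 by days (total 1,010): Chaudhri 6,702.38 → $6,700; Lindqvist 10,967.52 → $11,000; Vance 6,917.43 → $6,900; Okafor 11,612.67 → $11,600.
Totals: Chaudhri $2,100 + $6,700 = $8,800; Lindqvist $2,100 + $11,000 = $13,100; Vance $2,100 + $6,900 = $9,000; Okafor $2,100 + $11,600 = $13,700.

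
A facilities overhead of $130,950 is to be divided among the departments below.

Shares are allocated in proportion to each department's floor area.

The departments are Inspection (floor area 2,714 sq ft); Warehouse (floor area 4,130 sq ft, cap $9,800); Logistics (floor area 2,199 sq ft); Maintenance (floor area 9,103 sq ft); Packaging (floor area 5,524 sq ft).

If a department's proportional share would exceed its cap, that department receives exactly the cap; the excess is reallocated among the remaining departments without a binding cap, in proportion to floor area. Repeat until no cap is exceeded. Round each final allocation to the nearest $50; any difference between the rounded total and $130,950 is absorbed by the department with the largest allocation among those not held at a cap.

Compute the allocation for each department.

Inspection: $16,850; Warehouse: $9,800; Logistics: $13,650; Maintenance: $56,400; Packaging: $34,250

Floor area total: 23,670.
Proportional shares (ignoring caps): Inspection 15,014.71; Warehouse 22,848.48; Logistics 12,165.57; Maintenance 50,360.70; Packaging 30,560.53.
Capped: Warehouse ($9,800); residual $121,150 reallocated over remaining floor area 19,540.
Shares after redistribution: Inspection 16,827.08 → $16,850; Logistics 13,634.03 → $13,650; Maintenance 56,439.53 → $56,450; Packaging 34,249.37 → $34,250.
Rounding difference −$50 applied to Maintenance → $56,400.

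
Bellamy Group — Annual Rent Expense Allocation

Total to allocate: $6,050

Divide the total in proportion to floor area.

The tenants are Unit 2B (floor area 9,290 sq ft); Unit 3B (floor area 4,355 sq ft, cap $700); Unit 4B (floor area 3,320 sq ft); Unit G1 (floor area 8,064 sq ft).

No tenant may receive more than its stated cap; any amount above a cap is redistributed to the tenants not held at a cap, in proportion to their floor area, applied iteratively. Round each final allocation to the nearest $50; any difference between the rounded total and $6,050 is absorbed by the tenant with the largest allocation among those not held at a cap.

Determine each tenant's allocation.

Unit 2B: $2,400 | Unit 3B: $700 | Unit 4B: $850 | Unit G1: $2,100

Total floor area = 25,029.
Pro-rata shares before constraints: Unit 2B 2,245.58; Unit 3B 1,052.69; Unit 4B 802.51; Unit G1 1,949.23.
Capped: Unit 3B ($700); remaining pool $5,350 reallocated over remaining floor area 20,674.
Shares after redistribution: Unit 2B 2,404.06 → $2,400; Unit 4B 859.15 → $850; Unit G1 2,086.80 → $2,100.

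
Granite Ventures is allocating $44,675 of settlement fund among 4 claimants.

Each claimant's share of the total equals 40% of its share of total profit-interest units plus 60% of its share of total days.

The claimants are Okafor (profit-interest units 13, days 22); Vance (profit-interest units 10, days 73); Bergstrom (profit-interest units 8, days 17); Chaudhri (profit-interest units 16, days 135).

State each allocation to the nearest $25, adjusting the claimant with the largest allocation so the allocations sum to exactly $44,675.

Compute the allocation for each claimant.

Totals — profit-interest units 47, days 247.
Blended shares (40% profit-interest units + 60% days): Okafor 0.1641; Vance 0.2624; Bergstrom 0.1094; Chaudhri 0.4641.
Pro-rata amounts: Okafor 7,330.26; Vance 11,724.25; Bergstrom 4,886.58; Chaudhri 20,733.91.
At nearest $25: Okafor $7,325; Vance $11,725; Bergstrom $4,875; Chaudhri $20,725. Sum = $44,650.
Difference $44,675 − $44,650 = +$25 applied to largest allocation (Chaudhri): Chaudhri becomes $20,750.

Okafor: $7,325 · Vance: $11,725 · Bergstrom: $4,875 · Chaudhri: $20,750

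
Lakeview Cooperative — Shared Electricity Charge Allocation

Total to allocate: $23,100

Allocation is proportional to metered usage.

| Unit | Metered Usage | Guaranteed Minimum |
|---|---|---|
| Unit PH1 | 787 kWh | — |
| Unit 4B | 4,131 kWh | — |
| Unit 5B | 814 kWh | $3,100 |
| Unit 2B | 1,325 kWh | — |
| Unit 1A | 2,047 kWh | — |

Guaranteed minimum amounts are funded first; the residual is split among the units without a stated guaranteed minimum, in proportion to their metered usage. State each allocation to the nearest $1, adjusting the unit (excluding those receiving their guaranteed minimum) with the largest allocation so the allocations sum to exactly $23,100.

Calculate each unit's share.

Minimums first: Unit 5B $3,100. Remaining pool $20,000.
Remaining pool split over remaining metered usage 8,290: Unit PH1 1,898.67 → $1,899; Unit 4B 9,966.22 → $9,966; Unit 2B 3,196.62 → $3,197; Unit 1A 4,938.48 → $4,938.

Unit PH1: $1,899 | Unit 4B: $9,966 | Unit 5B: $3,100 | Unit 2B: $3,197 | Unit 1A: $4,938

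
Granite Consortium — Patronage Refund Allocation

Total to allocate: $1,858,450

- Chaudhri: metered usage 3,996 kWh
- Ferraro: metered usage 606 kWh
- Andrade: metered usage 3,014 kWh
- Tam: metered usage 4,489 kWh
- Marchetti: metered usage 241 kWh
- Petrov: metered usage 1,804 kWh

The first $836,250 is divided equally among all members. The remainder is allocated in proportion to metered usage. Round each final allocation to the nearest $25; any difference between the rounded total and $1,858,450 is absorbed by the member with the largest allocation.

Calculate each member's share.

Chaudhri: $428,050 · Ferraro: $183,150 · Andrade: $357,100 · Tam: $463,675 · Marchetti: $156,775 · Petrov: $269,700

$836,250 shared equally gives $139,375 per member.
Remainder $1,022,200 by metered usage (total 14,150): Chaudhri 288,672.17 → $288,675; Ferraro 43,777.61 → $43,775; Andrade 217,732.21 → $217,725; Tam 324,286.63 → $324,275; Marchetti 17,409.91 → $17,400; Petrov 130,321.47 → $130,325.
Rounding difference +$25 on remainder applied to Tam.
Totals: Chaudhri $139,375 + $288,675 = $428,050; Ferraro $139,375 + $43,775 = $183,150; Andrade $139,375 + $217,725 = $357,100; Tam $139,375 + $324,300 = $463,675; Marchetti $139,375 + $17,400 = $156,775; Petrov $139,375 + $130,325 = $269,700.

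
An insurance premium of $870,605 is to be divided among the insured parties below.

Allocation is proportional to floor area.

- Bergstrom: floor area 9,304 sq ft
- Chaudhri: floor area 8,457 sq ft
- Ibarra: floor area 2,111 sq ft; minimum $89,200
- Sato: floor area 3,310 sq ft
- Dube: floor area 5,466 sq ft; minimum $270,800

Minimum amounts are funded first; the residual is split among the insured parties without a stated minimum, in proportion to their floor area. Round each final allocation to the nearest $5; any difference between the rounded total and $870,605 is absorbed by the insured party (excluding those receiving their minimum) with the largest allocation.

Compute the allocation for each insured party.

Guaranteed amounts: Ibarra $89,200; Dube $270,800. Residual $510,605.
Residual split over remaining floor area 21,071: Bergstrom 225,460.06 → $225,460; Chaudhri 204,935.05 → $204,935; Sato 80,209.89 → $80,210.

Bergstrom: $225,460 | Chaudhri: $204,935 | Ibarra: $89,200 | Sato: $80,210 | Dube: $270,800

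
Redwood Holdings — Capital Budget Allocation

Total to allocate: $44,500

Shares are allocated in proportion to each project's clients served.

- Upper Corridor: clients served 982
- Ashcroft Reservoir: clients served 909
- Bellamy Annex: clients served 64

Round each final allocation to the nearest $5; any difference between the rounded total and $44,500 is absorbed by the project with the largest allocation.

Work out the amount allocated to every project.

Sum of clients served: 1,955.
Pro-rata amounts: Upper Corridor 982/1,955 × $44,500 = 22,352.43; Ashcroft Reservoir 909/1,955 × $44,500 = 20,690.79; Bellamy Annex 64/1,955 × $44,500 = 1,456.78.
After rounding ($5): Upper Corridor $22,350; Ashcroft Reservoir $20,690; Bellamy Annex $1,455. Sum = $44,495.
Difference $44,500 − $44,495 = +$5 applied to largest allocation (Upper Corridor): Upper Corridor becomes $22,355.

Upper Corridor: $22,355 · Ashcroft Reservoir: $20,690 · Bellamy Annex: $1,455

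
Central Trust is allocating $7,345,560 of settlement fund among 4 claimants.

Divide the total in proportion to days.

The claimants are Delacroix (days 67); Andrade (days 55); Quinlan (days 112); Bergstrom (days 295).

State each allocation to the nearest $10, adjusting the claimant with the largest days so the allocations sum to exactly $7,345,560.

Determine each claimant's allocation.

Delacroix: $930,350 · Andrade: $763,720 · Quinlan: $1,555,200 · Bergstrom: $4,096,290

Sum of days: 67 + 55 + 112 + 295 = 529.
Raw shares: Delacroix 930,345.03; Andrade 763,716.07; Quinlan 1,555,203.63; Bergstrom 4,096,295.27.
Rounded to nearest $10: Delacroix $930,350; Andrade $763,720; Quinlan $1,555,200; Bergstrom $4,096,300. Sum = $7,345,570.
Difference $7,345,560 − $7,345,570 = −$10 applied to largest days (Bergstrom): Bergstrom becomes $4,096,290.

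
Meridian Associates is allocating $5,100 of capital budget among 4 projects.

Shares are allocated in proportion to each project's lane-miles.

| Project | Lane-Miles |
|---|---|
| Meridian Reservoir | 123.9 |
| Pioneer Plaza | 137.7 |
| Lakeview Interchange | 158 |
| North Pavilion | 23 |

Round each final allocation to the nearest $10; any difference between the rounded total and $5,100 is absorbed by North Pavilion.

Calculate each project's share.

Meridian Reservoir: $1,430; Pioneer Plaza: $1,590; Lakeview Interchange: $1,820; North Pavilion: $260

Lane-miles total: 442.6.
Proportional shares: Meridian Reservoir 123.9/442.6 × $5,100 = 1,427.68; Pioneer Plaza 137.7/442.6 × $5,100 = 1,586.69; Lakeview Interchange 158/442.6 × $5,100 = 1,820.61; North Pavilion 23/442.6 × $5,100 = 265.02.
At nearest $10: Meridian Reservoir $1,430; Pioneer Plaza $1,590; Lakeview Interchange $1,820; North Pavilion $270. Sum = $5,110.
Difference $5,100 − $5,110 = −$10 applied to North Pavilion: North Pavilion becomes $260.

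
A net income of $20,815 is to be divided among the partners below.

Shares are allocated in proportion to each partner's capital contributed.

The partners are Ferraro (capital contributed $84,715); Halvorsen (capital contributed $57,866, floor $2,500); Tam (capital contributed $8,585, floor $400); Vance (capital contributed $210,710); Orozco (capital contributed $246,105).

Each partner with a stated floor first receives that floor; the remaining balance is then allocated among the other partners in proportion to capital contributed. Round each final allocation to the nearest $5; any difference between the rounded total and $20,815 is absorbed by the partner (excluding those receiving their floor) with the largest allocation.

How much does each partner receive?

Fund the minimums — Halvorsen $2,500; Tam $400. Residual $17,915.
Residual split over remaining capital contributed 541,530: Ferraro 2,802.56 → $2,805; Vance 6,970.75 → $6,970; Orozco 8,141.69 → $8,140.

Ferraro: $2,805 | Halvorsen: $2,500 | Tam: $400 | Vance: $6,970 | Orozco: $8,140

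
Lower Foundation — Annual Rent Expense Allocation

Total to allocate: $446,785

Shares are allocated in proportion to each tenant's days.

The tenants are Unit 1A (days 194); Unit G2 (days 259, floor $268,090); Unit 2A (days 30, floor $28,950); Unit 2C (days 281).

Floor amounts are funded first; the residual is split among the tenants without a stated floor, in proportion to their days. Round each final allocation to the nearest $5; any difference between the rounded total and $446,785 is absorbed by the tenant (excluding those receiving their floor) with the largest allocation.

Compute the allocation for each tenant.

Unit 1A: $61,160 · Unit G2: $268,090 · Unit 2A: $28,950 · Unit 2C: $88,585

Minimums first: Unit G2 $268,090; Unit 2A $28,950. Residual $149,745.
Residual split over remaining days 475: Unit 1A 61,159.01 → $61,160; Unit 2C 88,585.99 → $88,585.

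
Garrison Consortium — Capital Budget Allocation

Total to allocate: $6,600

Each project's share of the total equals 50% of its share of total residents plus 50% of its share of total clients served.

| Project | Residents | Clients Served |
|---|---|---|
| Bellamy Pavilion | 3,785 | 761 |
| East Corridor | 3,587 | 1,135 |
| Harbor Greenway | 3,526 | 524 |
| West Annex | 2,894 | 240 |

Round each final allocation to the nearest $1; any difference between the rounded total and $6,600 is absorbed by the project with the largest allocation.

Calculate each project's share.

Bellamy Pavilion: $1,850; East Corridor: $2,266; Harbor Greenway: $1,494; West Annex: $990

Residents total 13,792; clients served total 2,660.
Blended shares (50% residents + 50% clients served): Bellamy Pavilion 0.2803; East Corridor 0.3434; Harbor Greenway 0.2263; West Annex 0.1500.
Proportional shares: Bellamy Pavilion 1,849.73; East Corridor 2,266.34; Harbor Greenway 1,493.74; West Annex 990.19.
At nearest $1: Bellamy Pavilion $1,850; East Corridor $2,266; Harbor Greenway $1,494; West Annex $990. Sum = $6,600.
Rounded total matches; no reconciliation needed.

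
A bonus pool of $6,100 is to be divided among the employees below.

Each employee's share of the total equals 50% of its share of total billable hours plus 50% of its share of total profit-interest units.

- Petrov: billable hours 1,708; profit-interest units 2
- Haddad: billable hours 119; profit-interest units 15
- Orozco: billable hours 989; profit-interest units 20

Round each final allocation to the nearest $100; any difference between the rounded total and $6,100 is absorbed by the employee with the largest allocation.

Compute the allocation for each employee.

Billable hours total 2,816; profit-interest units total 37.
Blended shares (50% billable hours + 50% profit-interest units): Petrov 0.3303; Haddad 0.2238; Orozco 0.4459.
Raw shares: Petrov 2,014.79; Haddad 1,365.37; Orozco 2,719.83.
After rounding ($100): Petrov $2,000; Haddad $1,400; Orozco $2,700. Sum = $6,100.
No rounding difference to absorb.

Petrov: $2,000 · Haddad: $1,400 · Orozco: $2,700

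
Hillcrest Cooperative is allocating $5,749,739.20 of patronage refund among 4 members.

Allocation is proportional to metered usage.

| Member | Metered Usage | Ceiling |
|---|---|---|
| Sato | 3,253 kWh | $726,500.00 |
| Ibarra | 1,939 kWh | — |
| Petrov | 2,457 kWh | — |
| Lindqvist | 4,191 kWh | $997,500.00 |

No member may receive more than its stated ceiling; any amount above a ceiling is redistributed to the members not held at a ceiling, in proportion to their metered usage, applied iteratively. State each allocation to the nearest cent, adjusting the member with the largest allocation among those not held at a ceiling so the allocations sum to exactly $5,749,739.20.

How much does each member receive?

Sum of metered usage: 11,840.
Pro-rata shares before constraints: Sato 1,579,721.4204; Ibarra 941,616.9180; Petrov 1,193,168.0080; Lindqvist 2,035,232.8536.
Capped: Sato ($726,500.00), Lindqvist ($997,500.00); balance $4,025,739.20 reallocated over remaining metered usage 4,396.
Remaining shares: Ibarra 1,775,684.3287 → $1,775,684.33; Petrov 2,250,054.8713 → $2,250,054.87.

Sato: $726,500.00 | Ibarra: $1,775,684.33 | Petrov: $2,250,054.87 | Lindqvist: $997,500.00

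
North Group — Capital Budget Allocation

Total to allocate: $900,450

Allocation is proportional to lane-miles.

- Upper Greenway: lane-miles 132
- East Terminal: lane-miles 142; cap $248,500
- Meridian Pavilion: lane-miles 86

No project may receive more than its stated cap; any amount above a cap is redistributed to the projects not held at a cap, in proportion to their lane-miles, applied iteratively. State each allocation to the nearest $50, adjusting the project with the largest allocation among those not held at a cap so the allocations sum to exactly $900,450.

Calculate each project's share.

Upper Greenway: $394,750; East Terminal: $248,500; Meridian Pavilion: $257,200

Lane-miles total: 360.
Proportional shares (ignoring caps): Upper Greenway 330,165.00; East Terminal 355,177.50; Meridian Pavilion 215,107.50.
Capped: East Terminal ($248,500); balance $651,950 reallocated over remaining lane-miles 218.
Shares after redistribution: Upper Greenway 394,758.72 → $394,750; Meridian Pavilion 257,191.28 → $257,200.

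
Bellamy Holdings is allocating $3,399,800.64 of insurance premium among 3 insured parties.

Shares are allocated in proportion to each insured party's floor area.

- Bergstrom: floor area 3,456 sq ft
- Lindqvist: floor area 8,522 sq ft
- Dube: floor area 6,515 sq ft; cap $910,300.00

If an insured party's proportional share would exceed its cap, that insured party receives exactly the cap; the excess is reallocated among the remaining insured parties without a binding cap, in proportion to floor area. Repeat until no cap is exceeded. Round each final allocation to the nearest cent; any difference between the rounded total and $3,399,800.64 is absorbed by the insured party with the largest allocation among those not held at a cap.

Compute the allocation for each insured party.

Combined floor area = 18,493.
Unconstrained shares: Bergstrom 635,359.9206; Lindqvist 1,566,706.3783; Dube 1,197,734.3411.
Capped: Dube ($910,300.00); balance $2,489,500.64 reallocated over remaining floor area 11,978.
Remaining shares: Bergstrom 718,293.0549 → $718,293.05; Lindqvist 1,771,207.5851 → $1,771,207.59.

Bergstrom: $718,293.05 | Lindqvist: $1,771,207.59 | Dube: $910,300.00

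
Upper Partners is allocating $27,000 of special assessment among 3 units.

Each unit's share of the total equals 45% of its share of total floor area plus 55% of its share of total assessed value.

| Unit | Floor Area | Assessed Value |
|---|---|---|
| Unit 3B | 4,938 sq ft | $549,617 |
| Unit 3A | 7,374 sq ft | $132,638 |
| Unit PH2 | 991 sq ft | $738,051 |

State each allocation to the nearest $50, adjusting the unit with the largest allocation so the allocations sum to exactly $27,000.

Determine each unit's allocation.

Floor area total 13,303; assessed value total 1,420,306.
Composite weights (45% floor area + 55% assessed value): Unit 3B 0.3799; Unit 3A 0.3008; Unit PH2 0.3193.
Unrounded shares: Unit 3B 10,256.53; Unit 3A 8,121.68; Unit PH2 8,621.80.
At nearest $50: Unit 3B $10,250; Unit 3A $8,100; Unit PH2 $8,600. Sum = $26,950.
Difference $27,000 − $26,950 = +$50 applied to largest allocation (Unit 3B): Unit 3B becomes $10,300.

Unit 3B: $10,300 · Unit 3A: $8,100 · Unit PH2: $8,600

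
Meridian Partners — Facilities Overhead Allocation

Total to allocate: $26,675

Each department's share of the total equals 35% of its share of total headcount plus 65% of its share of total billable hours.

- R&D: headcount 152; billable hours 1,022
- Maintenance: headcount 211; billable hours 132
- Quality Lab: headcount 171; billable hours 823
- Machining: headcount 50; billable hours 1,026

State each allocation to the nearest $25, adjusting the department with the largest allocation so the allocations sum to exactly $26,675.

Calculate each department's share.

Headcount total 584; billable hours total 3,003.
Combined weights (35% headcount + 65% billable hours): R&D 0.3123; Maintenance 0.1550; Quality Lab 0.2806; Machining 0.2520.
Pro-rata amounts: R&D 8,330.82; Maintenance 4,135.34; Quality Lab 7,485.58; Machining 6,723.27.
After rounding ($25): R&D $8,325; Maintenance $4,125; Quality Lab $7,475; Machining $6,725. Sum = $26,650.
Difference $26,675 − $26,650 = +$25 applied to largest allocation (R&D): R&D becomes $8,350.

R&D: $8,350 · Maintenance: $4,125 · Quality Lab: $7,475 · Machining: $6,725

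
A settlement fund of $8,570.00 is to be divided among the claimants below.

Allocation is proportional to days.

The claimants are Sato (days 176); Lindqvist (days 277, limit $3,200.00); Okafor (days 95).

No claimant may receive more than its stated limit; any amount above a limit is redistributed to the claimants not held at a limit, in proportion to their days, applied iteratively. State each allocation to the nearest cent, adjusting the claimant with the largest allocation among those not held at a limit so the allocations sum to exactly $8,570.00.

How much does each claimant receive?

Sato: $3,487.53 | Lindqvist: $3,200.00 | Okafor: $1,882.47

Combined days = 548.
Unconstrained shares: Sato 2,752.4088; Lindqvist 4,331.9161; Okafor 1,485.6752.
Capped: Lindqvist ($3,200.00); balance $5,370.00 reallocated over remaining days 271.
Redistributed shares: Sato 3,487.5277 → $3,487.53; Okafor 1,882.4723 → $1,882.47.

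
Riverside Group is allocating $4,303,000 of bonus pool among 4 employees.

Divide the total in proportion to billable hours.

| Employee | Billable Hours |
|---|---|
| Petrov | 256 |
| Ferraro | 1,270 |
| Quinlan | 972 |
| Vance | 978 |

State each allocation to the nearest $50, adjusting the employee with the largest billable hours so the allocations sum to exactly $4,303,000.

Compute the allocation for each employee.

Petrov: $316,900 | Ferraro: $1,572,150 | Quinlan: $1,203,250 | Vance: $1,210,700

Sum of billable hours: 256 + 1,270 + 972 + 978 = 3,476.
Proportional shares: Petrov 316,906.79; Ferraro 1,572,154.78; Quinlan 1,203,255.47; Vance 1,210,682.97.
Rounded to nearest $50: Petrov $316,900; Ferraro $1,572,150; Quinlan $1,203,250; Vance $1,210,700. Sum = $4,303,000.
Rounded total matches; no reconciliation needed.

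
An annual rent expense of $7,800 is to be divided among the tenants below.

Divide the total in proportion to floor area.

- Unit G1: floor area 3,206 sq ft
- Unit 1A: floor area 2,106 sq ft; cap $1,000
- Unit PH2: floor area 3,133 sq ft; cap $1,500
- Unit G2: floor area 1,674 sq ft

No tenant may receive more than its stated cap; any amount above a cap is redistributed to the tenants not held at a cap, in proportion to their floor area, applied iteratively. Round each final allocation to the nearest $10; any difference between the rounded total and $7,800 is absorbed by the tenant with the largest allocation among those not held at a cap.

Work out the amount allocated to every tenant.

Combined floor area = 10,119.
Proportional shares (ignoring caps): Unit G1 2,471.27; Unit 1A 1,623.36; Unit PH2 2,415.001; Unit G2 1,290.36.
Held at cap: Unit 1A ($1,000), Unit PH2 ($1,500); remaining pool $5,300 reallocated over remaining floor area 4,880.
Shares after redistribution: Unit G1 3,481.93 → $3,480; Unit G2 1,818.07 → $1,820.

Unit G1: $3,480; Unit 1A: $1,000; Unit PH2: $1,500; Unit G2: $1,820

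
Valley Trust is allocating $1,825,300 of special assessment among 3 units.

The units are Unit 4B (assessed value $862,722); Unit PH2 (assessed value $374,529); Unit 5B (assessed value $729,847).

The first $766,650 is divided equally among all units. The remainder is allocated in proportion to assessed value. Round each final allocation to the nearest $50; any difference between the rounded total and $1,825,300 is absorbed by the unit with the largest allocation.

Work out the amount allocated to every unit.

Equal tier: $766,650 ÷ 3 = $255,550 apiece.
Remainder $1,058,650 by assessed value (total 1,967,098): Unit 4B 464,298.50 → $464,300; Unit PH2 201,563.48 → $201,550; Unit 5B 392,788.02 → $392,800.
Totals: Unit 4B $255,550 + $464,300 = $719,850; Unit PH2 $255,550 + $201,550 = $457,100; Unit 5B $255,550 + $392,800 = $648,350.

Unit 4B: $719,850 | Unit PH2: $457,100 | Unit 5B: $648,350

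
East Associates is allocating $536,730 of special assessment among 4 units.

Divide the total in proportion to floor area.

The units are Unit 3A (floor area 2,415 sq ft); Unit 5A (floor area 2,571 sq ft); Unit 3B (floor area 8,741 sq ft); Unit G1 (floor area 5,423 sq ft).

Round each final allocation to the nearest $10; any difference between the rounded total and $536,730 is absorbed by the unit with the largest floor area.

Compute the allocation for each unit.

Unit 3A: $67,690 | Unit 5A: $72,060 | Unit 3B: $244,990 | Unit G1: $151,990

Combined floor area = 2,415 + 2,571 + 8,741 + 5,423 = 19,150.
Raw shares: Unit 3A 67,686.84; Unit 5A 72,059.16; Unit 3B 244,989.92; Unit G1 151,994.09.
Rounded to nearest $10: Unit 3A $67,690; Unit 5A $72,060; Unit 3B $244,990; Unit G1 $151,990. Sum = $536,730.
Rounded total matches; no reconciliation needed.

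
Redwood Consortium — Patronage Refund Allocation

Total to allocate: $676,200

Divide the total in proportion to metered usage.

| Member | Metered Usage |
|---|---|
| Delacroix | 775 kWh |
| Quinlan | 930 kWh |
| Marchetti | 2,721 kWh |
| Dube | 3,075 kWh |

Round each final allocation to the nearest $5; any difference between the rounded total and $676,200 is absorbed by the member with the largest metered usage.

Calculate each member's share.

Delacroix: $69,865 | Quinlan: $83,840 | Marchetti: $245,295 | Dube: $277,200

Sum of metered usage: 7,501.
Proportional shares: Delacroix 775/7,501 × $676,200 = 69,864.68; Quinlan 930/7,501 × $676,200 = 83,837.62; Marchetti 2,721/7,501 × $676,200 = 245,292.65; Dube 3,075/7,501 × $676,200 = 277,205.04.
At nearest $5: Delacroix $69,865; Quinlan $83,840; Marchetti $245,295; Dube $277,205. Sum = $676,205.
Difference $676,200 − $676,205 = −$5 applied to largest metered usage (Dube): Dube becomes $277,200.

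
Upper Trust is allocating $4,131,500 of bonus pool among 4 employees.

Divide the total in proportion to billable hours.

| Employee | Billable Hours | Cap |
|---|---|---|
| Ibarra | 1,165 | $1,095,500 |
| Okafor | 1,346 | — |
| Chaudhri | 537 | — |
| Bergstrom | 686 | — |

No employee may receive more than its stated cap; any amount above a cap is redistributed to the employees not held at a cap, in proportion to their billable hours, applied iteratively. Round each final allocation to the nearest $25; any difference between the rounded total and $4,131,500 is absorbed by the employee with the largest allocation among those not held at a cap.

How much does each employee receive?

Billable hours total: 3,734.
Proportional shares (ignoring caps): Ibarra 1,289,019.15; Okafor 1,489,287.36; Chaudhri 594,165.91; Bergstrom 759,027.58.
Held at cap: Ibarra ($1,095,500); remaining pool $3,036,000 reallocated over remaining billable hours 2,569.
Remaining shares: Okafor 1,590,679.64 → $1,590,675; Chaudhri 634,617.36 → $634,625; Bergstrom 810,703.00 → $810,700.

Ibarra: $1,095,500 · Okafor: $1,590,675 · Chaudhri: $634,625 · Bergstrom: $810,700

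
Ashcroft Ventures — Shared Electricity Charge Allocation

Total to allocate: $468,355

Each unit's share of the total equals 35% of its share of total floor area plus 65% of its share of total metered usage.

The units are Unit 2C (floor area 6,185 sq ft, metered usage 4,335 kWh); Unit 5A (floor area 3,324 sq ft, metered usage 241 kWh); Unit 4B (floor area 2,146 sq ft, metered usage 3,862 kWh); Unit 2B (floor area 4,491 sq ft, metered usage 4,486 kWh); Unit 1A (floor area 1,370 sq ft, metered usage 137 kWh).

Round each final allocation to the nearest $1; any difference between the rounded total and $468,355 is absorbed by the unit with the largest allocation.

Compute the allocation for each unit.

Unit 2C: $158,925 · Unit 5A: $36,725 · Unit 4B: $110,100 · Unit 2B: $146,591 · Unit 1A: $16,014

Floor area total 17,516; metered usage total 13,061.
Combined weights (35% floor area + 65% metered usage): Unit 2C 0.3393; Unit 5A 0.0784; Unit 4B 0.2351; Unit 2B 0.3130; Unit 1A 0.0342.
Proportional shares: Unit 2C 158,924.42; Unit 5A 36,725.12; Unit 4B 110,100.40; Unit 2B 146,590.61; Unit 1A 16,014.45.
Rounded to nearest $1: Unit 2C $158,924; Unit 5A $36,725; Unit 4B $110,100; Unit 2B $146,591; Unit 1A $16,014. Sum = $468,354.
Difference $468,355 − $468,354 = +$1 applied to largest allocation (Unit 2C): Unit 2C becomes $158,925.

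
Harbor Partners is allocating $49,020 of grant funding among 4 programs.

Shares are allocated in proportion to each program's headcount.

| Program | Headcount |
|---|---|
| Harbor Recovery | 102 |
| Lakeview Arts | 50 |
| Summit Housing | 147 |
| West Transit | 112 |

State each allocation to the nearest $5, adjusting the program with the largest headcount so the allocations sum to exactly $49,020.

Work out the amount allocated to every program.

Combined headcount = 411.
Proportional shares: Harbor Recovery 102/411 × $49,020 = 12,165.55; Lakeview Arts 50/411 × $49,020 = 5,963.50; Summit Housing 147/411 × $49,020 = 17,532.70; West Transit 112/411 × $49,020 = 13,358.25.
After rounding ($5): Harbor Recovery $12,165; Lakeview Arts $5,965; Summit Housing $17,535; West Transit $13,360. Sum = $49,025.
Difference $49,020 − $49,025 = −$5 applied to largest headcount (Summit Housing): Summit Housing becomes $17,530.

Harbor Recovery: $12,165 · Lakeview Arts: $5,965 · Summit Housing: $17,530 · West Transit: $13,360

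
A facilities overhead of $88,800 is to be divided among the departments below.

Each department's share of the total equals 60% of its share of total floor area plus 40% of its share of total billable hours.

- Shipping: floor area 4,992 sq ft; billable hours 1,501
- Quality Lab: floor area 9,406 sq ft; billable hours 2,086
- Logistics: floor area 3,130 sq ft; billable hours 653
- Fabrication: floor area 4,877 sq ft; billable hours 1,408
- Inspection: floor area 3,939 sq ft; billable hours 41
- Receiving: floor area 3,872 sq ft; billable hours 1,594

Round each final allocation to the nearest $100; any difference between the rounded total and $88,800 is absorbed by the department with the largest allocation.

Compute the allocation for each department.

Floor area total 30,216; billable hours total 7,283.
Composite weights (60% floor area + 40% billable hours): Shipping 0.1816; Quality Lab 0.3013; Logistics 0.0980; Fabrication 0.1742; Inspection 0.0805; Receiving 0.1644.
Raw shares: Shipping 16,122.96; Quality Lab 26,759.29; Logistics 8,703.90; Fabrication 15,466.61; Inspection 7,145.62; Receiving 14,601.63.
After rounding ($100): Shipping $16,100; Quality Lab $26,800; Logistics $8,700; Fabrication $15,500; Inspection $7,100; Receiving $14,600. Sum = $88,800.
No rounding difference to absorb.

Shipping: $16,100 · Quality Lab: $26,800 · Logistics: $8,700 · Fabrication: $15,500 · Inspection: $7,100 · Receiving: $14,600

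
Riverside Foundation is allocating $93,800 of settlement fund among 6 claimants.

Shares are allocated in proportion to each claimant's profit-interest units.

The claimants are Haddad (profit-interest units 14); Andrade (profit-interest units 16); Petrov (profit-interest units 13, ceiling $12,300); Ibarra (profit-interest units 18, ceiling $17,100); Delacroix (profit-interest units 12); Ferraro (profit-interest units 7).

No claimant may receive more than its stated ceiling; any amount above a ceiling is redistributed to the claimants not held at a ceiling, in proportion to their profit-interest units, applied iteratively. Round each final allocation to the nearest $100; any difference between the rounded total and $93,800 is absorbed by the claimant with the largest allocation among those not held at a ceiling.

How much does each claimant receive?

Profit-interest units total: 80.
Unconstrained shares: Haddad 16,415.00; Andrade 18,760.00; Petrov 15,242.50; Ibarra 21,105.00; Delacroix 14,070.00; Ferraro 8,207.50.
Capped: Petrov ($12,300), Ibarra ($17,100); remaining pool $64,400 reallocated over remaining profit-interest units 49.
Redistributed shares: Haddad 18,400.00 → $18,400; Andrade 21,028.57 → $21,000; Delacroix 15,771.43 → $15,800; Ferraro 9,200.00 → $9,200.

Haddad: $18,400; Andrade: $21,000; Petrov: $12,300; Ibarra: $17,100; Delacroix: $15,800; Ferraro: $9,200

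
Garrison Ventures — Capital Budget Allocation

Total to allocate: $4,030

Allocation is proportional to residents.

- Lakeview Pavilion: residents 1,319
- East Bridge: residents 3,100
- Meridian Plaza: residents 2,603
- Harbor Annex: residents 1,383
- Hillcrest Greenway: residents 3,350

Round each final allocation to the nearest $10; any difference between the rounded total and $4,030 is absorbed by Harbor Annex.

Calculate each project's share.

Residents total: 11,755.
Proportional shares: Lakeview Pavilion 1,319/11,755 × $4,030 = 452.20; East Bridge 3,100/11,755 × $4,030 = 1,062.78; Meridian Plaza 2,603/11,755 × $4,030 = 892.39; Harbor Annex 1,383/11,755 × $4,030 = 474.14; Hillcrest Greenway 3,350/11,755 × $4,030 = 1,148.49.
Rounded to nearest $10: Lakeview Pavilion $450; East Bridge $1,060; Meridian Plaza $890; Harbor Annex $470; Hillcrest Greenway $1,150. Sum = $4,020.
Difference $4,030 − $4,020 = +$10 applied to Harbor Annex: Harbor Annex becomes $480.

Lakeview Pavilion: $450 · East Bridge: $1,060 · Meridian Plaza: $890 · Harbor Annex: $480 · Hillcrest Greenway: $1,150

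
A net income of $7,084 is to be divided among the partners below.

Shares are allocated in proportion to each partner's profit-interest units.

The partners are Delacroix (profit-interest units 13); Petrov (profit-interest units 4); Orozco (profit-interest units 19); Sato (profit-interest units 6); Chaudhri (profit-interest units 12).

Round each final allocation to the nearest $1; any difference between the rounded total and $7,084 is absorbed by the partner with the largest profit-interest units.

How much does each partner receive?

Delacroix: $1,705 · Petrov: $525 · Orozco: $2,493 · Sato: $787 · Chaudhri: $1,574

Profit-interest units total: 13 + 4 + 19 + 6 + 12 = 54.
Unrounded shares: Delacroix 1,705.41; Petrov 524.74; Orozco 2,492.52; Sato 787.11; Chaudhri 1,574.22.
After rounding ($1): Delacroix $1,705; Petrov $525; Orozco $2,493; Sato $787; Chaudhri $1,574. Sum = $7,084.
No rounding difference to absorb.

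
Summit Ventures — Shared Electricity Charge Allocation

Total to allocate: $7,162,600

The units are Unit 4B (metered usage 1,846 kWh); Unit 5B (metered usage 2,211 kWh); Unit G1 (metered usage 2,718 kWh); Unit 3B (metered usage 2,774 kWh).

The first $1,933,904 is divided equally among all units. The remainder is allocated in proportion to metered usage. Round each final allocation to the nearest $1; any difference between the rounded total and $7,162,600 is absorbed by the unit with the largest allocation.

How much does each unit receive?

Equal tier: $1,933,904 ÷ 4 = $483,476 apiece.
Remainder $5,228,696 by metered usage (total 9,549): Unit 4B 1,010,804.57 → $1,010,805; Unit 5B 1,210,665.71 → $1,210,666; Unit G1 1,488,281.05 → $1,488,281; Unit 3B 1,518,944.68 → $1,518,945.
Rounding difference −$1 on remainder applied to Unit 3B.
Totals: Unit 4B $483,476 + $1,010,805 = $1,494,281; Unit 5B $483,476 + $1,210,666 = $1,694,142; Unit G1 $483,476 + $1,488,281 = $1,971,757; Unit 3B $483,476 + $1,518,944 = $2,002,420.

Unit 4B: $1,494,281; Unit 5B: $1,694,142; Unit G1: $1,971,757; Unit 3B: $2,002,420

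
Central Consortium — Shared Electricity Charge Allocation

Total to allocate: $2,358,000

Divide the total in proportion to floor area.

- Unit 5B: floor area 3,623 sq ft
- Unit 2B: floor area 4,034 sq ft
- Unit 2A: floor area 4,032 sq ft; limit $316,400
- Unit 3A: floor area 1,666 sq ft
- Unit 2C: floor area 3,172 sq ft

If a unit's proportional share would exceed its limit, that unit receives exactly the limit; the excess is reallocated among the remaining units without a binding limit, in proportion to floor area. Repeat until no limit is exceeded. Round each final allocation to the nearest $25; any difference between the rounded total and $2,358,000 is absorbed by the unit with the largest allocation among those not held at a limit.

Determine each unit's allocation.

Unit 5B: $591,975 · Unit 2B: $659,125 · Unit 2A: $316,400 · Unit 3A: $272,225 · Unit 2C: $518,275

Combined floor area = 16,527.
Proportional shares (ignoring caps): Unit 5B 516,913.78; Unit 2B 575,553.46; Unit 2A 575,268.11; Unit 3A 237,697.59; Unit 2C 452,567.07.
Held at cap: Unit 2A ($316,400); residual $2,041,600 reallocated over remaining floor area 12,495.
Redistributed shares: Unit 5B 591,974.13 → $591,975; Unit 2B 659,128.80 → $659,125; Unit 3A 272,213.33 → $272,225; Unit 2C 518,283.73 → $518,275.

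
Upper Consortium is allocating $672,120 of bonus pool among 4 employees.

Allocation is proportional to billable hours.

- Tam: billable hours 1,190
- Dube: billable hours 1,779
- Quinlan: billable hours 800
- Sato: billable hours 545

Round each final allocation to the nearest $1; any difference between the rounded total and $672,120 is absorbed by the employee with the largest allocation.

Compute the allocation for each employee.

Tam: $185,402; Dube: $277,167; Quinlan: $124,640; Sato: $84,911

Total billable hours = 4,314.
Proportional shares: Tam 1,190/4,314 × $672,120 = 185,401.67; Dube 1,779/4,314 × $672,120 = 277,167.71; Quinlan 800/4,314 × $672,120 = 124,639.78; Sato 545/4,314 × $672,120 = 84,910.85.
After rounding ($1): Tam $185,402; Dube $277,168; Quinlan $124,640; Sato $84,911. Sum = $672,121.
Difference $672,120 − $672,121 = −$1 applied to largest allocation (Dube): Dube becomes $277,167.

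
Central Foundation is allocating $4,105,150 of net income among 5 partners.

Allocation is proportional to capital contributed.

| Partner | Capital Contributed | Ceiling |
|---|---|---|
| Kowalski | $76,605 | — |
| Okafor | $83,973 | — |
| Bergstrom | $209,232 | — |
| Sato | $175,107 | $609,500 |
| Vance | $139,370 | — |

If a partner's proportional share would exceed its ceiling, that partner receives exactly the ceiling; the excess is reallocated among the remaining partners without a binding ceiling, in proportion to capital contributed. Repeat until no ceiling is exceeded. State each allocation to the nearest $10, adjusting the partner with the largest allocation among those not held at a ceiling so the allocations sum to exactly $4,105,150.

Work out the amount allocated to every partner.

Kowalski: $525,910; Okafor: $576,500; Bergstrom: $1,436,430; Sato: $609,500; Vance: $956,810

Sum of capital contributed: 684,287.
Unconstrained shares: Kowalski 459,565.97; Okafor 503,767.81; Bergstrom 1,255,217.10; Sato 1,050,495.63; Vance 836,103.50.
Held at cap: Sato ($609,500); residual $3,495,650 reallocated over remaining capital contributed 509,180.
Remaining shares: Kowalski 525,912.78 → $525,910; Okafor 576,495.97 → $576,500; Bergstrom 1,436,430.81 → $1,436,430; Vance 956,810.44 → $956,810.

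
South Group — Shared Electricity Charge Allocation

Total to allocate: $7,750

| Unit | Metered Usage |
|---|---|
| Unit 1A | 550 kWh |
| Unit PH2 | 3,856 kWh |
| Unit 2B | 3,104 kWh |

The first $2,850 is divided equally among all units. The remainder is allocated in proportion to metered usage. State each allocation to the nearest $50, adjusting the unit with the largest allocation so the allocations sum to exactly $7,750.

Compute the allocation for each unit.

Unit 1A: $1,300 | Unit PH2: $3,450 | Unit 2B: $3,000

$2,850 shared equally gives $950 per unit.
Remainder $4,900 by metered usage (total 7,510): Unit 1A 358.85 → $350; Unit PH2 2,515.90 → $2,500; Unit 2B 2,025.25 → $2,050.
Totals: Unit 1A $950 + $350 = $1,300; Unit PH2 $950 + $2,500 = $3,450; Unit 2B $950 + $2,050 = $3,000.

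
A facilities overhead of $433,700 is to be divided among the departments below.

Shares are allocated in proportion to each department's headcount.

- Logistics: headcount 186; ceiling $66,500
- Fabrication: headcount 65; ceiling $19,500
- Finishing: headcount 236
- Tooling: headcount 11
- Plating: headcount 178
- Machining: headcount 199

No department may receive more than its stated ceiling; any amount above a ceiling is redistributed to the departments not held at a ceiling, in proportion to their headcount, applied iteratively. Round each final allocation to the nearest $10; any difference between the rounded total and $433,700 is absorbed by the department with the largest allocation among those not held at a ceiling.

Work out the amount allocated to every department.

Headcount total: 875.
Proportional shares (ignoring caps): Logistics 92,192.23; Fabrication 32,217.71; Finishing 116,975.09; Tooling 5,452.23; Plating 88,226.97; Machining 98,635.77.
Capped: Logistics ($66,500), Fabrication ($19,500); remaining pool $347,700 reallocated over remaining headcount 624.
Remaining shares: Finishing 131,501.92 → $131,500; Tooling 6,129.33 → $6,130; Plating 99,183.65 → $99,180; Machining 110,885.10 → $110,890.

Logistics: $66,500 · Fabrication: $19,500 · Finishing: $131,500 · Tooling: $6,130 · Plating: $99,180 · Machining: $110,890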